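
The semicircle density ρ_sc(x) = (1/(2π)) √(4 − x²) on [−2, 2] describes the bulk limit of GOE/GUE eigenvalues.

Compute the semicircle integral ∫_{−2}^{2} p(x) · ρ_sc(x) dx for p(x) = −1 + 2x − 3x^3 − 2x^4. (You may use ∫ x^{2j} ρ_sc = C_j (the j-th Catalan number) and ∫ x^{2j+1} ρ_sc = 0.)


Write p(x) = Σ a_i x^i, split into monomials and integrate each against ρ_sc separately.
Using ∫ x^{2j} ρ_sc = C_j = (1/(j+1)) C(2j, j) (Catalan numbers) and ∫ x^{2j+1} ρ_sc = 0 (odd monomials vanish by symmetry):
  i = 0 (even): a_0 · C_{0} = -1 · 1 = -1
  i = 1 (odd): ∫ x^1 ρ_sc = 0 (vanishes)
  i = 3 (odd): ∫ x^3 ρ_sc = 0 (vanishes)
  i = 4 (even): a_4 · C_{2} = -2 · 2 = -4

Summing the contributions: ∫_{−2}^{2} p(x) ρ_sc(x) dx = (-1) + (-4) = -5.


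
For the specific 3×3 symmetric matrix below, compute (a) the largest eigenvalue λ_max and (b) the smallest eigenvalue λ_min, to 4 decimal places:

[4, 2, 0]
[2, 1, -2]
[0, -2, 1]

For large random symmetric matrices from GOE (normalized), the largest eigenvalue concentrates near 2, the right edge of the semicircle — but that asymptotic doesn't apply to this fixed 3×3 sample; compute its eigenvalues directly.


Since M is real symmetric, all three eigenvalues are real; they are the roots of det(λI − M) = λ³ − (tr M) λ² + s λ − det M, where s is the sum of the principal 2×2 minors.
tr M = 4 + 1 + 1 = 6.
s = (4·1 − 2²) + (4·1 − 0²) + (1·1 − (-2)²) = 0 + 4 + (-3) = 1.
det M (expand along row 1) = 4·(-3) − 2·2 + 0·(-4) = -16.
Characteristic polynomial: λ³ − 6λ² + λ + 16 = 0.
Substitute λ = y + (tr M)/3 = y + 2.000000 to remove the quadratic term: y³ + p·y + q = 0 with p = s − (tr M)²/3 = -11.000000 and q = −2(tr M)³/27 + (tr M)·s/3 − det M = 2.000000.
Three real roots ⇒ use the trigonometric (Viète) form: r = 2√(−p/3) = 3.829708, φ = arccos(3q/(p·r)) = arccos(-0.142427) = 1.713709 rad.
y_k = r·cos(φ/3 − 2πk/3) for k = 0, 1, 2 gives y = 3.221677, 0.182370, -3.404047.
λ_k = y_k + 2.000000 gives λ = 5.2217, 2.1824, -1.4040 (check: the sum is 6.0000 = tr M).

Hence λ_max = 5.2217 and λ_min = -1.4040.


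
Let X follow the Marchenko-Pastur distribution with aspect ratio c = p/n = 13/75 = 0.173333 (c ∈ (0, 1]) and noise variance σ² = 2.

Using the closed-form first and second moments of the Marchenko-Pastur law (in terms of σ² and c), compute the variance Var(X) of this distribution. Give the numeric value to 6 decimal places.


Recall the MP moments m_1 = E[X] = σ² and m_2 = E[X²] = σ⁴ (1 + c).
m_1 = E[X] = σ² = 2, so m_1² = 4.
m_2 = E[X²] = σ⁴ (1 + c) = 4 · (1 + 0.173333) = 4 · 1.173333 = 4.693333.
(Note m_2 − m_1² simplifies to c · σ⁴ = 0.173333 · 4.)

Var(X) = m_2 − m_1² = 4.693333 − 4 = 0.693333.


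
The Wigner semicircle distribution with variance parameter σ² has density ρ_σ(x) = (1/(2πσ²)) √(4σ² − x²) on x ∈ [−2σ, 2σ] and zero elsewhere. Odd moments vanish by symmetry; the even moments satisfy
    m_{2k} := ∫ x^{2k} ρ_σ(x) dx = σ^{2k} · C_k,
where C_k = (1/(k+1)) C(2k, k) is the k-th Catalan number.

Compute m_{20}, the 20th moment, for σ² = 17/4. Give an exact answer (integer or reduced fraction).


By the scaled semicircle moment identity, m_{2k} = σ^{2k} · C_k with k = 10.
C_10 = (1/(k+1)) · C(2k, k) = (1/11) · C(20, 10) = (1/11) · 184756 = 16796.
σ^{2k} = (σ²)^k = (17/4)^10 = 2015993900449/1048576.

Therefore m_{20} = σ^{20} · C_10 = (2015993900449/1048576) · 16796 = 8465158387985351/262144.


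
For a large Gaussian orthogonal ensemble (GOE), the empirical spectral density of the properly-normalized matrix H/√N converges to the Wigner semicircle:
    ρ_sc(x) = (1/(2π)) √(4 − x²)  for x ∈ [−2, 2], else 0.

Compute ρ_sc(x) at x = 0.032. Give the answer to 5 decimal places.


ρ_sc(x) = (1/(2π)) √(4 − x²). With x = 0.032:
  4 − x² = 4 − (0.032)² = 4 − 0.001024 = 3.998976.
  √(4 − x²) = 1.999744.
  1/(2π) = 0.159155.
  ρ_sc(0.032) = 0.159155 · 1.999744 = 0.318269.

Rounded to 5 decimal places: ρ_sc(0.032) ≈ 0.31827.


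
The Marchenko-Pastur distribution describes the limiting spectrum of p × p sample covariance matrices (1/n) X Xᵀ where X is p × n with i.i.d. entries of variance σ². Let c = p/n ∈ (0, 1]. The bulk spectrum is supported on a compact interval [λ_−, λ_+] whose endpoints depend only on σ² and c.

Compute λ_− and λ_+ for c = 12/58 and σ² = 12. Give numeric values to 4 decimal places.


c = 12/58 = 0.206897; √c = 0.454859.
λ_− = σ² (1 − √c)² = 12 · (1 − 0.454859)² = 12 · (0.545141)² = 3.566147.
λ_+ = σ² (1 + √c)² = 12 · (1 + 0.454859)² = 12 · (1.454859)² = 25.399370.

Rounded to 4 decimal places: λ_− ≈ 3.5661, λ_+ ≈ 25.3994.


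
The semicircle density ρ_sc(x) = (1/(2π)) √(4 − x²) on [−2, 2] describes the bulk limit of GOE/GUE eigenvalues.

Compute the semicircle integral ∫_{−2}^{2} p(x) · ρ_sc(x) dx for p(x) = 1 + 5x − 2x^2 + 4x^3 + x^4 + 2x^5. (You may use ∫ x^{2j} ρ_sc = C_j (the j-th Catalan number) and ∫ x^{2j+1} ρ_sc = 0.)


Write p(x) = Σ a_i x^i, split into monomials and integrate each against ρ_sc separately.
Using ∫ x^{2j} ρ_sc = C_j = (1/(j+1)) C(2j, j) (Catalan numbers) and ∫ x^{2j+1} ρ_sc = 0 (odd monomials vanish by symmetry):
  i = 0 (even): a_0 · C_{0} = 1 · 1 = 1
  i = 1 (odd): ∫ x^1 ρ_sc = 0 (vanishes)
  i = 2 (even): a_2 · C_{1} = -2 · 1 = -2
  i = 3 (odd): ∫ x^3 ρ_sc = 0 (vanishes)
  i = 4 (even): a_4 · C_{2} = 1 · 2 = 2
  i = 5 (odd): ∫ x^5 ρ_sc = 0 (vanishes)

Summing the contributions: ∫_{−2}^{2} p(x) ρ_sc(x) dx = 1 + (-2) + 2 = 1.


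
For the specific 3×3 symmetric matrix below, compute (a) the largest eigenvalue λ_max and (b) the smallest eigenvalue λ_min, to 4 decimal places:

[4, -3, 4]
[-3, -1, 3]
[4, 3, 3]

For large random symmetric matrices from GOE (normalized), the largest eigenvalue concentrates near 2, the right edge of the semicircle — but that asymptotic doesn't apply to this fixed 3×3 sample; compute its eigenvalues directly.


Since M is real symmetric, all three eigenvalues are real; they are the roots of det(λI − M) = λ³ − (tr M) λ² + s λ − det M, where s is the sum of the principal 2×2 minors.
tr M = 4 + (-1) + 3 = 6.
s = (4·(-1) − (-3)²) + (4·3 − 4²) + ((-1)·3 − 3²) = -13 + (-4) + (-12) = -29.
det M (expand along row 1) = 4·(-12) − (-3)·(-21) + 4·(-5) = -131.
Characteristic polynomial: λ³ − 6λ² − 29λ + 131 = 0.
Substitute λ = y + (tr M)/3 = y + 2.000000 to remove the quadratic term: y³ + p·y + q = 0 with p = s − (tr M)²/3 = -41.000000 and q = −2(tr M)³/27 + (tr M)·s/3 − det M = 57.000000.
Three real roots ⇒ use the trigonometric (Viète) form: r = 2√(−p/3) = 7.393691, φ = arccos(3q/(p·r)) = arccos(-0.564093) = 2.170131 rad.
y_k = r·cos(φ/3 − 2πk/3) for k = 0, 1, 2 gives y = 5.542124, 1.467293, -7.009416.
λ_k = y_k + 2.000000 gives λ = 7.5421, 3.4673, -5.0094 (check: the sum is 6.0000 = tr M).

Hence λ_max = 7.5421 and λ_min = -5.0094.


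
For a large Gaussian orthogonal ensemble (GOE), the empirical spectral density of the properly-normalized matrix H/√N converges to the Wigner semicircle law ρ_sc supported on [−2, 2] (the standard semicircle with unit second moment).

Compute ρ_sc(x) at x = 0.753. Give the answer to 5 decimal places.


ρ_sc(x) = (1/(2π)) √(4 − x²). With x = 0.753:
  4 − x² = 4 − (0.753)² = 4 − 0.567009 = 3.432991.
  √(4 − x²) = 1.852833.
  1/(2π) = 0.159155.
  ρ_sc(0.753) = 0.159155 · 1.852833 = 0.294888.

Rounded to 5 decimal places: ρ_sc(0.753) ≈ 0.29489.


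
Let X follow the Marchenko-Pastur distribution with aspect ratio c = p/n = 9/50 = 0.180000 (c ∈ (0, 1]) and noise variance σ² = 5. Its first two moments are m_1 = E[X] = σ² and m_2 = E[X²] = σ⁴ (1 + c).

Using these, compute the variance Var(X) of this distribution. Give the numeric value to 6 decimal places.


m_1 = E[X] = σ² = 5, so m_1² = 25.
m_2 = E[X²] = σ⁴ (1 + c) = 25 · (1 + 0.180000) = 25 · 1.180000 = 29.500000.
(Note m_2 − m_1² simplifies to c · σ⁴ = 0.180000 · 25.)

Var(X) = m_2 − m_1² = 29.500000 − 25 = 4.500000.


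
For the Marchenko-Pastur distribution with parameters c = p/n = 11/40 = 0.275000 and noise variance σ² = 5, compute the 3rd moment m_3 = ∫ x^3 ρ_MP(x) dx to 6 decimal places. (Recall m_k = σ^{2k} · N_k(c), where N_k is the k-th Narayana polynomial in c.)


E[X³] = σ⁶ (1 + 3c + c²) (third MP moment). With σ² = 5 (so σ⁶ = 125) and c = 11/40 = 0.275000: E[X³] = 125 · (1 + 3·0.275000 + (0.275000)²) = 125 · 1.900625.

So E[X^3] = 237.578125.


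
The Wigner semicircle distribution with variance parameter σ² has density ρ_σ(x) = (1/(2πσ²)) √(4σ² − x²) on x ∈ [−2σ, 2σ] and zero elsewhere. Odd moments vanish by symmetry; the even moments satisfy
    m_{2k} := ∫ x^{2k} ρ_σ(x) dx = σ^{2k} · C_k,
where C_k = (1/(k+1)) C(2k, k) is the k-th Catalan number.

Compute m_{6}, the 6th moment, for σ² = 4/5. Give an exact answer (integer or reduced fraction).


By the scaled semicircle moment identity, m_{2k} = σ^{2k} · C_k with k = 3.
C_3 = (1/(k+1)) · C(2k, k) = (1/4) · C(6, 3) = (1/4) · 20 = 5.
σ^{2k} = (σ²)^k = (4/5)^3 = 64/125.

Therefore m_{6} = σ^{6} · C_3 = (64/125) · 5 = 64/25.


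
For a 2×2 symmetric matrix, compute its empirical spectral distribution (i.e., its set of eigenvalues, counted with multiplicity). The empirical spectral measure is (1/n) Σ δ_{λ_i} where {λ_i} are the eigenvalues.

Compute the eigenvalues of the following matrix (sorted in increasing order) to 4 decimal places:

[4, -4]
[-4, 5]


Since M is real symmetric, both eigenvalues are real; they are the roots of det(λI − M) = λ² − (tr M) λ + det M.
tr M = 4 + 5 = 9.
det M = 4·5 − (-4)² = 20 − 16 = 4.
Characteristic polynomial: λ² − 9λ + 4 = 0.
Discriminant Δ = (tr M)² − 4·det M = 81 − 16 = 65; √Δ = 8.062258.
λ = (tr M ± √Δ)/2 = (9 ± 8.062258)/2, giving (tr M − √Δ)/2 = 0.4689 and (tr M + √Δ)/2 = 8.5311.

Eigenvalues sorted in increasing order: [0.4689, 8.5311].


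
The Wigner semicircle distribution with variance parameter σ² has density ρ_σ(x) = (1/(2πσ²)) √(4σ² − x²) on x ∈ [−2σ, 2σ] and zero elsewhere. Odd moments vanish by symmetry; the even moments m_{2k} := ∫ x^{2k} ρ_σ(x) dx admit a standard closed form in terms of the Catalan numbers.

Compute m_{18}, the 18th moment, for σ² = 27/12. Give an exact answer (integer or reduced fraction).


By the scaled semicircle moment identity, m_{2k} = σ^{2k} · C_k with k = 9.
C_9 = (1/(k+1)) · C(2k, k) = (1/10) · C(18, 9) = (1/10) · 48620 = 4862.
σ^{2k} = (σ²)^k = (27/12)^9 = 387420489/262144.

Therefore m_{18} = σ^{18} · C_9 = (387420489/262144) · 4862 = 941819208759/131072.


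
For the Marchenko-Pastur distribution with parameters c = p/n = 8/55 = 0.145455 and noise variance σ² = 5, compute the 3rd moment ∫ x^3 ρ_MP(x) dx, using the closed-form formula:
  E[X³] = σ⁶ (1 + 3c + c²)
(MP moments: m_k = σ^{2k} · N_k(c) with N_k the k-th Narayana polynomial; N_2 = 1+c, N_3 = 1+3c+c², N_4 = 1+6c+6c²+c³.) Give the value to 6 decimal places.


E[X³] = σ⁶ (1 + 3c + c²) (third MP moment). With σ² = 5 (so σ⁶ = 125) and c = 8/55 = 0.145455: E[X³] = 125 · (1 + 3·0.145455 + (0.145455)²) = 125 · 1.457521.

So E[X^3] = 182.190083.


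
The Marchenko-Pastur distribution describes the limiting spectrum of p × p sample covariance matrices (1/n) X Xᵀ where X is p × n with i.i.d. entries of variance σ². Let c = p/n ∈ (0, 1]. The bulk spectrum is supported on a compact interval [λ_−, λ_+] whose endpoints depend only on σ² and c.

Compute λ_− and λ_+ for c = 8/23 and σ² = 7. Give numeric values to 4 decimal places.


c = 8/23 = 0.347826; √c = 0.589768.
λ_− = σ² (1 − √c)² = 7 · (1 − 0.589768)² = 7 · (0.410232)² = 1.178033.
λ_+ = σ² (1 + √c)² = 7 · (1 + 0.589768)² = 7 · (1.589768)² = 17.691532.

Rounded to 4 decimal places: λ_− ≈ 1.1780, λ_+ ≈ 17.6915.


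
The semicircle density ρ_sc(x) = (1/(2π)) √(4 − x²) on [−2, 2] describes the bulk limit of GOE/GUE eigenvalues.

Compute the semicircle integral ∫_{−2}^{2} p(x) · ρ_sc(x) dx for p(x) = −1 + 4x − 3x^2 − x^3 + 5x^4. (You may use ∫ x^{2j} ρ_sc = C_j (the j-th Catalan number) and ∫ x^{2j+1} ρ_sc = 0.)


Write p(x) = Σ a_i x^i, split into monomials and integrate each against ρ_sc separately.
Using ∫ x^{2j} ρ_sc = C_j = (1/(j+1)) C(2j, j) (Catalan numbers) and ∫ x^{2j+1} ρ_sc = 0 (odd monomials vanish by symmetry):
  i = 0 (even): a_0 · C_{0} = -1 · 1 = -1
  i = 1 (odd): ∫ x^1 ρ_sc = 0 (vanishes)
  i = 2 (even): a_2 · C_{1} = -3 · 1 = -3
  i = 3 (odd): ∫ x^3 ρ_sc = 0 (vanishes)
  i = 4 (even): a_4 · C_{2} = 5 · 2 = 10

Summing the contributions: ∫_{−2}^{2} p(x) ρ_sc(x) dx = (-1) + (-3) + 10 = 6.


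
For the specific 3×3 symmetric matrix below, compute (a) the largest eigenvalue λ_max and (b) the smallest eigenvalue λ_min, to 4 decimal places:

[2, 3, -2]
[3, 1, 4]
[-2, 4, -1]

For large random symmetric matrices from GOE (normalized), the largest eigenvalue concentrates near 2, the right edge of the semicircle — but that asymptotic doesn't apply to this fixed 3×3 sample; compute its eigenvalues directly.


Since M is real symmetric, all three eigenvalues are real; they are the roots of det(λI − M) = λ³ − (tr M) λ² + s λ − det M, where s is the sum of the principal 2×2 minors.
tr M = 2 + 1 + (-1) = 2.
s = (2·1 − 3²) + (2·(-1) − (-2)²) + (1·(-1) − 4²) = -7 + (-6) + (-17) = -30.
det M (expand along row 1) = 2·(-17) − 3·5 + (-2)·14 = -77.
Characteristic polynomial: λ³ − 2λ² − 30λ + 77 = 0.
Substitute λ = y + (tr M)/3 = y + 0.666667 to remove the quadratic term: y³ + p·y + q = 0 with p = s − (tr M)²/3 = -31.333333 and q = −2(tr M)³/27 + (tr M)·s/3 − det M = 56.407407.
Three real roots ⇒ use the trigonometric (Viète) form: r = 2√(−p/3) = 6.463573, φ = arccos(3q/(p·r)) = arccos(-0.835561) = 2.559949 rad.
y_k = r·cos(φ/3 − 2πk/3) for k = 0, 1, 2 gives y = 4.249721, 2.092749, -6.342471.
λ_k = y_k + 0.666667 gives λ = 4.9164, 2.7594, -5.6758 (check: the sum is 2.0000 = tr M).

Hence λ_max = 4.9164 and λ_min = -5.6758.


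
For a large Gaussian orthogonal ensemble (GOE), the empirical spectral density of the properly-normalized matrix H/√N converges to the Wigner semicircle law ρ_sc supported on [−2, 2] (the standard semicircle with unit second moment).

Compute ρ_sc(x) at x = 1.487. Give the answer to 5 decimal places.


ρ_sc(x) = (1/(2π)) √(4 − x²). With x = 1.487:
  4 − x² = 4 − (1.487)² = 4 − 2.211169 = 1.788831.
  √(4 − x²) = 1.337472.
  1/(2π) = 0.159155.
  ρ_sc(1.487) = 0.159155 · 1.337472 = 0.212865.

Rounded to 5 decimal places: ρ_sc(1.487) ≈ 0.21287.


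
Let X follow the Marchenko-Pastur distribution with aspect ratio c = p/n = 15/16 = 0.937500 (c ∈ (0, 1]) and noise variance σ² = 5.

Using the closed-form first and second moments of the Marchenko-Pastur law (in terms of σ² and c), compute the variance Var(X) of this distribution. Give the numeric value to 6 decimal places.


Recall the MP moments m_1 = E[X] = σ² and m_2 = E[X²] = σ⁴ (1 + c).
m_1 = E[X] = σ² = 5, so m_1² = 25.
m_2 = E[X²] = σ⁴ (1 + c) = 25 · (1 + 0.937500) = 25 · 1.937500 = 48.437500.
(Note m_2 − m_1² simplifies to c · σ⁴ = 0.937500 · 25.)

Var(X) = m_2 − m_1² = 48.437500 − 25 = 23.437500.


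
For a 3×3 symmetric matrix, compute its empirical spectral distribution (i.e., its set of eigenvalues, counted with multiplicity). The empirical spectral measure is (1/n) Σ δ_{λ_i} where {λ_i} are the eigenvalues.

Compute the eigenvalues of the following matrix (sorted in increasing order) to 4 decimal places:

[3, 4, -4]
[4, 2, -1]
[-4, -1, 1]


Since M is real symmetric, all three eigenvalues are real; they are the roots of det(λI − M) = λ³ − (tr M) λ² + s λ − det M, where s is the sum of the principal 2×2 minors.
tr M = 3 + 2 + 1 = 6.
s = (3·2 − 4²) + (3·1 − (-4)²) + (2·1 − (-1)²) = -10 + (-13) + 1 = -22.
det M (expand along row 1) = 3·1 − 4·0 + (-4)·4 = -13.
Characteristic polynomial: λ³ − 6λ² − 22λ + 13 = 0.
Substitute λ = y + (tr M)/3 = y + 2.000000 to remove the quadratic term: y³ + p·y + q = 0 with p = s − (tr M)²/3 = -34.000000 and q = −2(tr M)³/27 + (tr M)·s/3 − det M = -47.000000.
Three real roots ⇒ use the trigonometric (Viète) form: r = 2√(−p/3) = 6.733003, φ = arccos(3q/(p·r)) = arccos(0.615930) = 0.907230 rad.
y_k = r·cos(φ/3 − 2πk/3) for k = 0, 1, 2 gives y = 6.427470, -1.477150, -4.950320.
λ_k = y_k + 2.000000 gives λ = 8.4275, 0.5228, -2.9503 (check: the sum is 6.0000 = tr M).

Eigenvalues sorted in increasing order: [-2.9503, 0.5228, 8.4275].


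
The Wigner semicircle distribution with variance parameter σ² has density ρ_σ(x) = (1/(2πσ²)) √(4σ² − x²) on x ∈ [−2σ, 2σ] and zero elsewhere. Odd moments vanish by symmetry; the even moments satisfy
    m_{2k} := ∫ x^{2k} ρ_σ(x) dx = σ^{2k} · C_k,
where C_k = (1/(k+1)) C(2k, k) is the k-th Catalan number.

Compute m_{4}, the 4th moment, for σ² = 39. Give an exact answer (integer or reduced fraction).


By the scaled semicircle moment identity, m_{2k} = σ^{2k} · C_k with k = 2.
C_2 = (1/(k+1)) · C(2k, k) = (1/3) · C(4, 2) = (1/3) · 6 = 2.
σ^{2k} = (σ²)^k = (39)^2 = 1521.

Therefore m_{4} = σ^{4} · C_2 = 1521 · 2 = 3042.


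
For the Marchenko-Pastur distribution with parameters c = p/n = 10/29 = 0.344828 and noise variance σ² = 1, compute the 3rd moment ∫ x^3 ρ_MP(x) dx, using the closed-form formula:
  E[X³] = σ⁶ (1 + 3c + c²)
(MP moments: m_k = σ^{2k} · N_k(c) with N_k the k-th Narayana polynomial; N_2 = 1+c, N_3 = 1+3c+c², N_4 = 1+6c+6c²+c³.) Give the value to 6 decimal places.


E[X³] = σ⁶ (1 + 3c + c²) (third MP moment). With σ² = 1 (so σ⁶ = 1) and c = 10/29 = 0.344828: E[X³] = 1 · (1 + 3·0.344828 + (0.344828)²) = 1 · 2.153389.

So E[X^3] = 2.153389.


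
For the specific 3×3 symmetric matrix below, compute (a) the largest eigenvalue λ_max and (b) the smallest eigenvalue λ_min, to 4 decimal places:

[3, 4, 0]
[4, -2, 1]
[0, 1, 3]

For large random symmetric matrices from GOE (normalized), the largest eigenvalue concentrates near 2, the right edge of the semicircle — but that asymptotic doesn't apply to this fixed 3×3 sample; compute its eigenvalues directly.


Since M is real symmetric, all three eigenvalues are real; they are the roots of det(λI − M) = λ³ − (tr M) λ² + s λ − det M, where s is the sum of the principal 2×2 minors.
tr M = 3 + (-2) + 3 = 4.
s = (3·(-2) − 4²) + (3·3 − 0²) + ((-2)·3 − 1²) = -22 + 9 + (-7) = -20.
det M (expand along row 1) = 3·(-7) − 4·12 + 0·4 = -69.
Characteristic polynomial: λ³ − 4λ² − 20λ + 69 = 0.
Substitute λ = y + (tr M)/3 = y + 1.333333 to remove the quadratic term: y³ + p·y + q = 0 with p = s − (tr M)²/3 = -25.333333 and q = −2(tr M)³/27 + (tr M)·s/3 − det M = 37.592593.
Three real roots ⇒ use the trigonometric (Viète) form: r = 2√(−p/3) = 5.811865, φ = arccos(3q/(p·r)) = arccos(-0.765977) = 2.443356 rad.
y_k = r·cos(φ/3 − 2πk/3) for k = 0, 1, 2 gives y = 3.988492, 1.666667, -5.655159.
λ_k = y_k + 1.333333 gives λ = 5.3218, 3.0000, -4.3218 (check: the sum is 4.0000 = tr M).

Hence λ_max = 5.3218 and λ_min = -4.3218.


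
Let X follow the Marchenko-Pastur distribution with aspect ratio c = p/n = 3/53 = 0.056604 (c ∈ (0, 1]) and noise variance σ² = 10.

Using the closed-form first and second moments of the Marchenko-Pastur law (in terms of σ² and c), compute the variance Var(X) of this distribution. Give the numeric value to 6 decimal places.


Recall the MP moments m_1 = E[X] = σ² and m_2 = E[X²] = σ⁴ (1 + c).
m_1 = E[X] = σ² = 10, so m_1² = 100.
m_2 = E[X²] = σ⁴ (1 + c) = 100 · (1 + 0.056604) = 100 · 1.056604 = 105.660377.
(Note m_2 − m_1² simplifies to c · σ⁴ = 0.056604 · 100.)

Var(X) = m_2 − m_1² = 105.660377 − 100 = 5.660377.


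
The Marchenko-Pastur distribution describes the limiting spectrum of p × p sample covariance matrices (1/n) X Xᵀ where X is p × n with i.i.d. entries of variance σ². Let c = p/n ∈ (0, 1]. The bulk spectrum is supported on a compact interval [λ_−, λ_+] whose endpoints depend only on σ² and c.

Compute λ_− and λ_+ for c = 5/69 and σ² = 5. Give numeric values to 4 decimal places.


c = 5/69 = 0.072464; √c = 0.269191.
λ_− = σ² (1 − √c)² = 5 · (1 − 0.269191)² = 5 · (0.730809)² = 2.670409.
λ_+ = σ² (1 + √c)² = 5 · (1 + 0.269191)² = 5 · (1.269191)² = 8.054228.

Rounded to 4 decimal places: λ_− ≈ 2.6704, λ_+ ≈ 8.0542.


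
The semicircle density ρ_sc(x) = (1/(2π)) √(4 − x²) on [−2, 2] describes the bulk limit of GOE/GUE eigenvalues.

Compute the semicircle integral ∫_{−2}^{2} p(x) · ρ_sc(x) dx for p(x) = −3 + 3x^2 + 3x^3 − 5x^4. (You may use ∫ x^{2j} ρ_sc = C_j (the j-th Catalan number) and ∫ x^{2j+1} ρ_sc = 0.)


Write p(x) = Σ a_i x^i, split into monomials and integrate each against ρ_sc separately.
Using ∫ x^{2j} ρ_sc = C_j = (1/(j+1)) C(2j, j) (Catalan numbers) and ∫ x^{2j+1} ρ_sc = 0 (odd monomials vanish by symmetry):
  i = 0 (even): a_0 · C_{0} = -3 · 1 = -3
  i = 2 (even): a_2 · C_{1} = 3 · 1 = 3
  i = 3 (odd): ∫ x^3 ρ_sc = 0 (vanishes)
  i = 4 (even): a_4 · C_{2} = -5 · 2 = -10

Summing the contributions: ∫_{−2}^{2} p(x) ρ_sc(x) dx = (-3) + 3 + (-10) = -10.


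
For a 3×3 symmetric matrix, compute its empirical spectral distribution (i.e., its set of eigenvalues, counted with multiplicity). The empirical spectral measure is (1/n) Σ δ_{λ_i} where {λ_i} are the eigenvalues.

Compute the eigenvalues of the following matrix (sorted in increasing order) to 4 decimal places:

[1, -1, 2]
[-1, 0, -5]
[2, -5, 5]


Since M is real symmetric, all three eigenvalues are real; they are the roots of det(λI − M) = λ³ − (tr M) λ² + s λ − det M, where s is the sum of the principal 2×2 minors.
tr M = 1 + 0 + 5 = 6.
s = (1·0 − (-1)²) + (1·5 − 2²) + (0·5 − (-5)²) = -1 + 1 + (-25) = -25.
det M (expand along row 1) = 1·(-25) − (-1)·5 + 2·5 = -10.
Characteristic polynomial: λ³ − 6λ² − 25λ + 10 = 0.
Substitute λ = y + (tr M)/3 = y + 2.000000 to remove the quadratic term: y³ + p·y + q = 0 with p = s − (tr M)²/3 = -37.000000 and q = −2(tr M)³/27 + (tr M)·s/3 − det M = -56.000000.
Three real roots ⇒ use the trigonometric (Viète) form: r = 2√(−p/3) = 7.023769, φ = arccos(3q/(p·r)) = arccos(0.646454) = 0.867869 rad.
y_k = r·cos(φ/3 − 2πk/3) for k = 0, 1, 2 gives y = 6.731908, -1.630715, -5.101194.
λ_k = y_k + 2.000000 gives λ = 8.7319, 0.3693, -3.1012 (check: the sum is 6.0000 = tr M).

Eigenvalues sorted in increasing order: [-3.1012, 0.3693, 8.7319].


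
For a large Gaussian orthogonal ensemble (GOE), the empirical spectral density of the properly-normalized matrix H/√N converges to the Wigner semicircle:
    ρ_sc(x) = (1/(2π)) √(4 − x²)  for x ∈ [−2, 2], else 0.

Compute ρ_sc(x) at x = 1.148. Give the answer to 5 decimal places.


ρ_sc(x) = (1/(2π)) √(4 − x²). With x = 1.148:
  4 − x² = 4 − (1.148)² = 4 − 1.317904 = 2.682096.
  √(4 − x²) = 1.637711.
  1/(2π) = 0.159155.
  ρ_sc(1.148) = 0.159155 · 1.637711 = 0.260650.

Rounded to 5 decimal places: ρ_sc(1.148) ≈ 0.26065.


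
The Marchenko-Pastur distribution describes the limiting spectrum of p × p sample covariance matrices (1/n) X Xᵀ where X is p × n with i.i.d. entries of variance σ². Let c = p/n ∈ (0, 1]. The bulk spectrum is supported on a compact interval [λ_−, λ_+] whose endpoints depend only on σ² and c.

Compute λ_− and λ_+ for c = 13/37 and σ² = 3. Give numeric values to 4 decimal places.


c = 13/37 = 0.351351; √c = 0.592749.
λ_− = σ² (1 − √c)² = 3 · (1 − 0.592749)² = 3 · (0.407251)² = 0.497560.
λ_+ = σ² (1 + √c)² = 3 · (1 + 0.592749)² = 3 · (1.592749)² = 7.610548.

Rounded to 4 decimal places: λ_− ≈ 0.4976, λ_+ ≈ 7.6105.


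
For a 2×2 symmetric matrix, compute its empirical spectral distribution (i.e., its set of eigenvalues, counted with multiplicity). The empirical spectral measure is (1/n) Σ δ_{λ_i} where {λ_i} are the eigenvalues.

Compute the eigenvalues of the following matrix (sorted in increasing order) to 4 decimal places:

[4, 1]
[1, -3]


Since M is real symmetric, both eigenvalues are real; they are the roots of det(λI − M) = λ² − (tr M) λ + det M.
tr M = 4 + (-3) = 1.
det M = 4·(-3) − 1² = -12 − 1 = -13.
Characteristic polynomial: λ² − λ − 13 = 0.
Discriminant Δ = (tr M)² − 4·det M = 1 − (-52) = 53; √Δ = 7.280110.
λ = (tr M ± √Δ)/2 = (1 ± 7.280110)/2, giving (tr M − √Δ)/2 = -3.1401 and (tr M + √Δ)/2 = 4.1401.

Eigenvalues sorted in increasing order: [-3.1401, 4.1401].


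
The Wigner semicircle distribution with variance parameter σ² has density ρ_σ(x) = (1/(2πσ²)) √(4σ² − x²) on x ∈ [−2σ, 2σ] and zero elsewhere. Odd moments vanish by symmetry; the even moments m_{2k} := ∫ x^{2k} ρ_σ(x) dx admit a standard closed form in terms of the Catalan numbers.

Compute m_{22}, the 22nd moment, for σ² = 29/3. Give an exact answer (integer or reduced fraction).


By the scaled semicircle moment identity, m_{2k} = σ^{2k} · C_k with k = 11.
C_11 = (1/(k+1)) · C(2k, k) = (1/12) · C(22, 11) = (1/12) · 705432 = 58786.
σ^{2k} = (σ²)^k = (29/3)^11 = 12200509765705829/177147.

Therefore m_{22} = σ^{22} · C_11 = (12200509765705829/177147) · 58786 = 717219167086782863594/177147.


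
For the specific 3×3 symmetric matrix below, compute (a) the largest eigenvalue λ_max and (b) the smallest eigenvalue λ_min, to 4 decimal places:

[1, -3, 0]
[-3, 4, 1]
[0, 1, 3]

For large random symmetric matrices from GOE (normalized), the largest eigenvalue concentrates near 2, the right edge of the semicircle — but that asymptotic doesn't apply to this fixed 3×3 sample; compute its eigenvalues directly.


Since M is real symmetric, all three eigenvalues are real; they are the roots of det(λI − M) = λ³ − (tr M) λ² + s λ − det M, where s is the sum of the principal 2×2 minors.
tr M = 1 + 4 + 3 = 8.
s = (1·4 − (-3)²) + (1·3 − 0²) + (4·3 − 1²) = -5 + 3 + 11 = 9.
det M (expand along row 1) = 1·11 − (-3)·(-9) + 0·(-3) = -16.
Characteristic polynomial: λ³ − 8λ² + 9λ + 16 = 0.
Substitute λ = y + (tr M)/3 = y + 2.666667 to remove the quadratic term: y³ + p·y + q = 0 with p = s − (tr M)²/3 = -12.333333 and q = −2(tr M)³/27 + (tr M)·s/3 − det M = 2.074074.
Three real roots ⇒ use the trigonometric (Viète) form: r = 2√(−p/3) = 4.055175, φ = arccos(3q/(p·r)) = arccos(-0.124410) = 1.695530 rad.
y_k = r·cos(φ/3 − 2πk/3) for k = 0, 1, 2 gives y = 3.424571, 0.168556, -3.593128.
λ_k = y_k + 2.666667 gives λ = 6.0912, 2.8352, -0.9265 (check: the sum is 8.0000 = tr M).

Hence λ_max = 6.0912 and λ_min = -0.9265.


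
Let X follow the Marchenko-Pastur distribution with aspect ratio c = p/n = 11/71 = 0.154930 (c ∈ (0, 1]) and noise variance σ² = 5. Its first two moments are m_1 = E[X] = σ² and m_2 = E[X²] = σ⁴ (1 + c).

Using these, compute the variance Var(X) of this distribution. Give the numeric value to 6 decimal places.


m_1 = E[X] = σ² = 5, so m_1² = 25.
m_2 = E[X²] = σ⁴ (1 + c) = 25 · (1 + 0.154930) = 25 · 1.154930 = 28.873239.
(Note m_2 − m_1² simplifies to c · σ⁴ = 0.154930 · 25.)

Var(X) = m_2 − m_1² = 28.873239 − 25 = 3.873239.


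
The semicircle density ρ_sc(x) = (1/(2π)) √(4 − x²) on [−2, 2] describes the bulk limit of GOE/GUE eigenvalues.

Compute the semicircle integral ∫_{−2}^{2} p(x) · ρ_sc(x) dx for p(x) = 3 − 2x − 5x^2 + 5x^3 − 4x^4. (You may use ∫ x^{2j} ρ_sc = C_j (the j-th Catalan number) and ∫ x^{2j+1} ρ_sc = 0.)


Write p(x) = Σ a_i x^i, split into monomials and integrate each against ρ_sc separately.
Using ∫ x^{2j} ρ_sc = C_j = (1/(j+1)) C(2j, j) (Catalan numbers) and ∫ x^{2j+1} ρ_sc = 0 (odd monomials vanish by symmetry):
  i = 0 (even): a_0 · C_{0} = 3 · 1 = 3
  i = 1 (odd): ∫ x^1 ρ_sc = 0 (vanishes)
  i = 2 (even): a_2 · C_{1} = -5 · 1 = -5
  i = 3 (odd): ∫ x^3 ρ_sc = 0 (vanishes)
  i = 4 (even): a_4 · C_{2} = -4 · 2 = -8

Summing the contributions: ∫_{−2}^{2} p(x) ρ_sc(x) dx = 3 + (-5) + (-8) = -10.


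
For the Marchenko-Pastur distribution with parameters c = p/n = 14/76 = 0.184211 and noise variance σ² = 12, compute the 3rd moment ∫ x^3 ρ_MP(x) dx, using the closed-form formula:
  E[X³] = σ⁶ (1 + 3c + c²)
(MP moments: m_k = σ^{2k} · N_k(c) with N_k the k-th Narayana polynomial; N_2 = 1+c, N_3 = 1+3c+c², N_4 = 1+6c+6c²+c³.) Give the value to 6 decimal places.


E[X³] = σ⁶ (1 + 3c + c²) (third MP moment). With σ² = 12 (so σ⁶ = 1728) and c = 14/76 = 0.184211: E[X³] = 1728 · (1 + 3·0.184211 + (0.184211)²) = 1728 · 1.586565.

So E[X^3] = 2741.584488.


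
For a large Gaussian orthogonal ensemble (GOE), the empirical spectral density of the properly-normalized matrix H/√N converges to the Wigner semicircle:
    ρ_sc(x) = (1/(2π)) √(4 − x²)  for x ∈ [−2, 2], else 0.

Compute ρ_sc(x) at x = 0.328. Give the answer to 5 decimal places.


ρ_sc(x) = (1/(2π)) √(4 − x²). With x = 0.328:
  4 − x² = 4 − (0.328)² = 4 − 0.107584 = 3.892416.
  √(4 − x²) = 1.972921.
  1/(2π) = 0.159155.
  ρ_sc(0.328) = 0.159155 · 1.972921 = 0.314000.

Rounded to 5 decimal places: ρ_sc(0.328) ≈ 0.31400.


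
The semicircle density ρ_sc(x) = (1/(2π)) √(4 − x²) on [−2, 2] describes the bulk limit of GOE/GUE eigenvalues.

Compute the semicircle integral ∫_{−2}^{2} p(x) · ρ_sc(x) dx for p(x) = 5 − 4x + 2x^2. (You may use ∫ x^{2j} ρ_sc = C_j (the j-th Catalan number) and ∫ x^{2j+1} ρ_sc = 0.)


Write p(x) = Σ a_i x^i, split into monomials and integrate each against ρ_sc separately.
Using ∫ x^{2j} ρ_sc = C_j = (1/(j+1)) C(2j, j) (Catalan numbers) and ∫ x^{2j+1} ρ_sc = 0 (odd monomials vanish by symmetry):
  i = 0 (even): a_0 · C_{0} = 5 · 1 = 5
  i = 1 (odd): ∫ x^1 ρ_sc = 0 (vanishes)
  i = 2 (even): a_2 · C_{1} = 2 · 1 = 2

Summing the contributions: ∫_{−2}^{2} p(x) ρ_sc(x) dx = 5 + 2 = 7.


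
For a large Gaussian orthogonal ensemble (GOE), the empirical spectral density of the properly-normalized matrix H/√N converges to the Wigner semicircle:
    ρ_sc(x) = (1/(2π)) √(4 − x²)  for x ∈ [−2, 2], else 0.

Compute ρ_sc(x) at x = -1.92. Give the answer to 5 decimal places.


ρ_sc(x) = (1/(2π)) √(4 − x²). With x = -1.92:
  4 − x² = 4 − (-1.92)² = 4 − 3.686400 = 0.313600.
  √(4 − x²) = 0.560000.
  1/(2π) = 0.159155.
  ρ_sc(-1.92) = 0.159155 · 0.560000 = 0.089127.

Rounded to 5 decimal places: ρ_sc(-1.92) ≈ 0.08913.


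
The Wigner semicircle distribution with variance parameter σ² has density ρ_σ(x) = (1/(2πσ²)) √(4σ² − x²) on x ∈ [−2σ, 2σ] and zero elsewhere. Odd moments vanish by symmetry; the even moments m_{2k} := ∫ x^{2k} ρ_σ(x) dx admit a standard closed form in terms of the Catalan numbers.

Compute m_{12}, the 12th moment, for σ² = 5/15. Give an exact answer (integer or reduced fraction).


By the scaled semicircle moment identity, m_{2k} = σ^{2k} · C_k with k = 6.
C_6 = (1/(k+1)) · C(2k, k) = (1/7) · C(12, 6) = (1/7) · 924 = 132.
σ^{2k} = (σ²)^k = (5/15)^6 = 1/729.

Therefore m_{12} = σ^{12} · C_6 = (1/729) · 132 = 44/243.


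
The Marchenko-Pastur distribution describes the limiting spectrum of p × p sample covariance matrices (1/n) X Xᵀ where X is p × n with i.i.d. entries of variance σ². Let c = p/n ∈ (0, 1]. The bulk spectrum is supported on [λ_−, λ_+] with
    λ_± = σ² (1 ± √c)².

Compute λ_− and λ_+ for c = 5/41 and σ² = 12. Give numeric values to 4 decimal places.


c = 5/41 = 0.121951; √c = 0.349215.
λ_− = σ² (1 − √c)² = 12 · (1 − 0.349215)² = 12 · (0.650785)² = 5.082251.
λ_+ = σ² (1 + √c)² = 12 · (1 + 0.349215)² = 12 · (1.349215)² = 21.844578.

Rounded to 4 decimal places: λ_− ≈ 5.0823, λ_+ ≈ 21.8446.


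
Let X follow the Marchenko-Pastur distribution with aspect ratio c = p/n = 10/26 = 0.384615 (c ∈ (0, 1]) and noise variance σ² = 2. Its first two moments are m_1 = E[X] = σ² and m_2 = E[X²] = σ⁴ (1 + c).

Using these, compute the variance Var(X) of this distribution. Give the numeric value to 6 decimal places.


m_1 = E[X] = σ² = 2, so m_1² = 4.
m_2 = E[X²] = σ⁴ (1 + c) = 4 · (1 + 0.384615) = 4 · 1.384615 = 5.538462.
(Note m_2 − m_1² simplifies to c · σ⁴ = 0.384615 · 4.)

Var(X) = m_2 − m_1² = 5.538462 − 4 = 1.538462.


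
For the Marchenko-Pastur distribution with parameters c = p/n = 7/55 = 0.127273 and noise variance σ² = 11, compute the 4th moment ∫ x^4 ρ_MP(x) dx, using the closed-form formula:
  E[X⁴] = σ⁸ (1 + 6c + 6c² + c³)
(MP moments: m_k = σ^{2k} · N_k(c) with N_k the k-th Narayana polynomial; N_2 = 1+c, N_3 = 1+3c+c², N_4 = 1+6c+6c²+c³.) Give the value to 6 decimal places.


E[X⁴] = σ⁸ (1 + 6c + 6c² + c³) (fourth MP moment). With σ² = 11 (so σ⁸ = 14641) and c = 7/55 = 0.127273: E[X⁴] = 14641 · (1 + 6·0.127273 + 6·(0.127273)² + (0.127273)³) = 14641 · 1.862888.

So E[X^4] = 27274.544000.


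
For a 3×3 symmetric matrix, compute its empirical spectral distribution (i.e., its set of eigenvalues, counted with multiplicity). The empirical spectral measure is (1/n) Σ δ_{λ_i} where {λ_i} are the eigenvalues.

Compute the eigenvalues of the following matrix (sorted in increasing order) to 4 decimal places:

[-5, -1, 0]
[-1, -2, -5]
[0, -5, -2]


Since M is real symmetric, all three eigenvalues are real; they are the roots of det(λI − M) = λ³ − (tr M) λ² + s λ − det M, where s is the sum of the principal 2×2 minors.
tr M = -5 + (-2) + (-2) = -9.
s = ((-5)·(-2) − (-1)²) + ((-5)·(-2) − 0²) + ((-2)·(-2) − (-5)²) = 9 + 10 + (-21) = -2.
det M (expand along row 1) = (-5)·(-21) − (-1)·2 + 0·5 = 107.
Characteristic polynomial: λ³ + 9λ² − 2λ − 107 = 0.
Substitute λ = y + (tr M)/3 = y − 3.000000 to remove the quadratic term: y³ + p·y + q = 0 with p = s − (tr M)²/3 = -29.000000 and q = −2(tr M)³/27 + (tr M)·s/3 − det M = -47.000000.
Three real roots ⇒ use the trigonometric (Viète) form: r = 2√(−p/3) = 6.218253, φ = arccos(3q/(p·r)) = arccos(0.781903) = 0.673084 rad.
y_k = r·cos(φ/3 − 2πk/3) for k = 0, 1, 2 gives y = 6.062401, -1.833089, -4.229312.
λ_k = y_k − 3.000000 gives λ = 3.0624, -4.8331, -7.2293 (check: the sum is -9.0000 = tr M).

Eigenvalues sorted in increasing order: [-7.2293, -4.8331, 3.0624].


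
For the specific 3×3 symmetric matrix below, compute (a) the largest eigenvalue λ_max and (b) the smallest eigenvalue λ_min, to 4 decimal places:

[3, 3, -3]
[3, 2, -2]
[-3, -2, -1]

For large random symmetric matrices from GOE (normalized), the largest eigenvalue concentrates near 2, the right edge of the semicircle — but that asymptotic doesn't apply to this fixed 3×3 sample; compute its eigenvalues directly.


Since M is real symmetric, all three eigenvalues are real; they are the roots of det(λI − M) = λ³ − (tr M) λ² + s λ − det M, where s is the sum of the principal 2×2 minors.
tr M = 3 + 2 + (-1) = 4.
s = (3·2 − 3²) + (3·(-1) − (-3)²) + (2·(-1) − (-2)²) = -3 + (-12) + (-6) = -21.
det M (expand along row 1) = 3·(-6) − 3·(-9) + (-3)·0 = 9.
Characteristic polynomial: λ³ − 4λ² − 21λ − 9 = 0.
Substitute λ = y + (tr M)/3 = y + 1.333333 to remove the quadratic term: y³ + p·y + q = 0 with p = s − (tr M)²/3 = -26.333333 and q = −2(tr M)³/27 + (tr M)·s/3 − det M = -41.740741.
Three real roots ⇒ use the trigonometric (Viète) form: r = 2√(−p/3) = 5.925463, φ = arccos(3q/(p·r)) = arccos(0.802515) = 0.639297 rad.
y_k = r·cos(φ/3 − 2πk/3) for k = 0, 1, 2 gives y = 5.791430, -1.810433, -3.980997.
λ_k = y_k + 1.333333 gives λ = 7.1248, -0.4771, -2.6477 (check: the sum is 4.0000 = tr M).

Hence λ_max = 7.1248 and λ_min = -2.6477.


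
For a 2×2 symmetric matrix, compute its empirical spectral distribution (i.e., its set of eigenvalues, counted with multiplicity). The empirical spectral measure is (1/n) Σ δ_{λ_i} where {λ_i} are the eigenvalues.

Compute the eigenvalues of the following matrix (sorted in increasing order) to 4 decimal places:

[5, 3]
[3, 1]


Since M is real symmetric, both eigenvalues are real; they are the roots of det(λI − M) = λ² − (tr M) λ + det M.
tr M = 5 + 1 = 6.
det M = 5·1 − 3² = 5 − 9 = -4.
Characteristic polynomial: λ² − 6λ − 4 = 0.
Discriminant Δ = (tr M)² − 4·det M = 36 − (-16) = 52; √Δ = 7.211103.
λ = (tr M ± √Δ)/2 = (6 ± 7.211103)/2, giving (tr M − √Δ)/2 = -0.6056 and (tr M + √Δ)/2 = 6.6056.

Eigenvalues sorted in increasing order: [-0.6056, 6.6056].


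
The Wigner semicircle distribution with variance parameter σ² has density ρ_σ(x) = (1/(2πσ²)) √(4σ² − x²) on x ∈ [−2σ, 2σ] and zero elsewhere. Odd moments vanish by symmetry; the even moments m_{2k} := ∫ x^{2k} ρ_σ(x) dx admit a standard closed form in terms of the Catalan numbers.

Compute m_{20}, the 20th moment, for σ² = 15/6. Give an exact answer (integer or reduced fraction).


By the scaled semicircle moment identity, m_{2k} = σ^{2k} · C_k with k = 10.
C_10 = (1/(k+1)) · C(2k, k) = (1/11) · C(20, 10) = (1/11) · 184756 = 16796.
σ^{2k} = (σ²)^k = (15/6)^10 = 9765625/1024.

Therefore m_{20} = σ^{20} · C_10 = (9765625/1024) · 16796 = 41005859375/256.


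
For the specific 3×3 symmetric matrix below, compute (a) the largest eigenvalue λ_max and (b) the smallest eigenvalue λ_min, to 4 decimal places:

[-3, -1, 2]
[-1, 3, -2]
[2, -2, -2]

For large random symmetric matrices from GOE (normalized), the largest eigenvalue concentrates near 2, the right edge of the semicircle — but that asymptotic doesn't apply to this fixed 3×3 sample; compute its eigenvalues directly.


Since M is real symmetric, all three eigenvalues are real; they are the roots of det(λI − M) = λ³ − (tr M) λ² + s λ − det M, where s is the sum of the principal 2×2 minors.
tr M = -3 + 3 + (-2) = -2.
s = ((-3)·3 − (-1)²) + ((-3)·(-2) − 2²) + (3·(-2) − (-2)²) = -10 + 2 + (-10) = -18.
det M (expand along row 1) = (-3)·(-10) − (-1)·6 + 2·(-4) = 28.
Characteristic polynomial: λ³ + 2λ² − 18λ − 28 = 0.
Substitute λ = y + (tr M)/3 = y − 0.666667 to remove the quadratic term: y³ + p·y + q = 0 with p = s − (tr M)²/3 = -19.333333 and q = −2(tr M)³/27 + (tr M)·s/3 − det M = -15.407407.
Three real roots ⇒ use the trigonometric (Viète) form: r = 2√(−p/3) = 5.077182, φ = arccos(3q/(p·r)) = arccos(0.470892) = 1.080495 rad.
y_k = r·cos(φ/3 − 2πk/3) for k = 0, 1, 2 gives y = 4.751424, -0.826095, -3.925329.
λ_k = y_k − 0.666667 gives λ = 4.0848, -1.4928, -4.5920 (check: the sum is -2.0000 = tr M).

Hence λ_max = 4.0848 and λ_min = -4.5920.


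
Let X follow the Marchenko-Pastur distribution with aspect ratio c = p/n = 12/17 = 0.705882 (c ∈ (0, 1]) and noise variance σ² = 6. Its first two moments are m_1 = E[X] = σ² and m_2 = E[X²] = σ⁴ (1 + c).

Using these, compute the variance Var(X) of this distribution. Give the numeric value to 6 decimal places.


m_1 = E[X] = σ² = 6, so m_1² = 36.
m_2 = E[X²] = σ⁴ (1 + c) = 36 · (1 + 0.705882) = 36 · 1.705882 = 61.411765.
(Note m_2 − m_1² simplifies to c · σ⁴ = 0.705882 · 36.)

Var(X) = m_2 − m_1² = 61.411765 − 36 = 25.411765.


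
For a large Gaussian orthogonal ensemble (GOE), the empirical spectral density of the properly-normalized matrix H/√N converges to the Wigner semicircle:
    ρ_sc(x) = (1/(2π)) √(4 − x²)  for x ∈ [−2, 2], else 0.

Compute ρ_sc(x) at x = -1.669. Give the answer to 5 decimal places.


ρ_sc(x) = (1/(2π)) √(4 − x²). With x = -1.669:
  4 − x² = 4 − (-1.669)² = 4 − 2.785561 = 1.214439.
  √(4 − x²) = 1.102016.
  1/(2π) = 0.159155.
  ρ_sc(-1.669) = 0.159155 · 1.102016 = 0.175391.

Rounded to 5 decimal places: ρ_sc(-1.669) ≈ 0.17539.
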